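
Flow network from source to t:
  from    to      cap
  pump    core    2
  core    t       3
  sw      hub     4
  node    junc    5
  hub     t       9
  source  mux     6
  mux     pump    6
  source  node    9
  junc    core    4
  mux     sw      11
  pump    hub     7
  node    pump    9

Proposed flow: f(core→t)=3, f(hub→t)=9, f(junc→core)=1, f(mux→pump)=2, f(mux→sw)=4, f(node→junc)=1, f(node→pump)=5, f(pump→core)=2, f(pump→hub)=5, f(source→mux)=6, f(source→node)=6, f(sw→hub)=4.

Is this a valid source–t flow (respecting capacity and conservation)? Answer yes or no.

Yes

Every edge has 0 ≤ f(e) ≤ cap(e).
At each intermediate node, inflow equals outflow.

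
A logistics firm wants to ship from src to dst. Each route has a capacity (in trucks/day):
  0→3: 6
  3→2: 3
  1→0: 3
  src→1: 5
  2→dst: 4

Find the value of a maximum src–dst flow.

Augment src→1→0→3→2→dst: bottleneck 3. Total 3.
No augmenting path remains in the residual graph.

3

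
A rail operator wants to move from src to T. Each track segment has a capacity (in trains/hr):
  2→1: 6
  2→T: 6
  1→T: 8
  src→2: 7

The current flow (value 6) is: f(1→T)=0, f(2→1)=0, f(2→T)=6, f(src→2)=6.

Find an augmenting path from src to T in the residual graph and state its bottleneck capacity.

src→2→1→T, bottleneck 1

Residual along src→2→1→T: src→2: 1, 2→1: 6, 1→T: 8.
Bottleneck = min = 1.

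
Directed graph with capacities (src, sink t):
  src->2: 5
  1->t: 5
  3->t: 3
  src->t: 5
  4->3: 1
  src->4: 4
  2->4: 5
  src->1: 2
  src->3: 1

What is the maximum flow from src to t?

Augment src->t: bottleneck 5. Total 5.
Augment src->1->t: bottleneck 2. Total 7.
Augment src->3->t: bottleneck 1. Total 8.
Augment src->4->3->t: bottleneck 1. Total 9.
No augmenting path remains in the residual graph.

9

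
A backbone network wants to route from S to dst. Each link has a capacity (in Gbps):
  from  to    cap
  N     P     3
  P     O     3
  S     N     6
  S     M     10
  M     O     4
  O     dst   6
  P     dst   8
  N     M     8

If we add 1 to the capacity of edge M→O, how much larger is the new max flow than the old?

1

Original max flow = 7.
After raising cap(M→O), augmenting paths through that edge carry 1 more unit.
New max flow = 8. Increase = 1.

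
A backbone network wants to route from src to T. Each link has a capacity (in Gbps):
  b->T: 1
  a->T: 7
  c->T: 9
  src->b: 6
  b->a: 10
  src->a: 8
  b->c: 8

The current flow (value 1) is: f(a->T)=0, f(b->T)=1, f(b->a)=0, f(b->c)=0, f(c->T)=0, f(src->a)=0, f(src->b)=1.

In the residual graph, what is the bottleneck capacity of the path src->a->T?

Residual capacities along the path: src->a: 8, a->T: 7.
Minimum is 7.

7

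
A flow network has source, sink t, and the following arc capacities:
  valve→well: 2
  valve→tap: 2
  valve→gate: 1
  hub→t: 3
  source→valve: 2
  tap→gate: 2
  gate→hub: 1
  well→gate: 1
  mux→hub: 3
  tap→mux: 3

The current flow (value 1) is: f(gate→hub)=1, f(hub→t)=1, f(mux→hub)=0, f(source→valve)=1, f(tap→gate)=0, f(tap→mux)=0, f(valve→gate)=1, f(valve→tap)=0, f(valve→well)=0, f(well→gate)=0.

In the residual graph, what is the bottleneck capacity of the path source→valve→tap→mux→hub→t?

Residual capacities along the path: source→valve: 1, valve→tap: 2, tap→mux: 3, mux→hub: 3, hub→t: 2.
Minimum is 1.

1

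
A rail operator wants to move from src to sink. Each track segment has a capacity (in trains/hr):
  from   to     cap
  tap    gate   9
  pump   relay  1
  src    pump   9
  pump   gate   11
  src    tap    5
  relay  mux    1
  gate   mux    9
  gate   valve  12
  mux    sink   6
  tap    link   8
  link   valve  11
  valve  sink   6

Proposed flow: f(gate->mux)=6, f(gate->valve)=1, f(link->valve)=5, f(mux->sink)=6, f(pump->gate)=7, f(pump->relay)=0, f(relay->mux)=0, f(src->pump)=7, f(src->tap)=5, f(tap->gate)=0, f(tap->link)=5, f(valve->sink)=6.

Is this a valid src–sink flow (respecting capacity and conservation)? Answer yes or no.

Every edge has 0 ≤ f(e) ≤ cap(e).
At each intermediate node, inflow equals outflow.

Yes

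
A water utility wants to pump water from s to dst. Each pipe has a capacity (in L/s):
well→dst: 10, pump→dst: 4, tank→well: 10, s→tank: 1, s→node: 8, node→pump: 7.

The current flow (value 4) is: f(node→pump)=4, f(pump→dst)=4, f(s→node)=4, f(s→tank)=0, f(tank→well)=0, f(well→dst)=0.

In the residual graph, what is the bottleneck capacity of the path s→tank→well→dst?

1

Residual capacities along the path: s→tank: 1, tank→well: 10, well→dst: 10.
Minimum is 1.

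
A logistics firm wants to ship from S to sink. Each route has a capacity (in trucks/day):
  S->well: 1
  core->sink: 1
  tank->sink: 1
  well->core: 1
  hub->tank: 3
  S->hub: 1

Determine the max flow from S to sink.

Augment S->well->core->sink: bottleneck 1. Total 1.
Augment S->hub->tank->sink: bottleneck 1. Total 2.
No augmenting path remains in the residual graph.

2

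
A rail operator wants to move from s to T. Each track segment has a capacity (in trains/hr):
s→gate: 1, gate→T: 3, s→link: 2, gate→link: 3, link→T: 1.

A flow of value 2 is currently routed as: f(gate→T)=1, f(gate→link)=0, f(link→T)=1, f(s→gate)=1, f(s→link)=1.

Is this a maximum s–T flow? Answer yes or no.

Residual reachable from s: {link, s}; T is not reachable.
Saturated cut: s→gate, link→T with total capacity 2 = current flow value. Flow is maximum.

Yes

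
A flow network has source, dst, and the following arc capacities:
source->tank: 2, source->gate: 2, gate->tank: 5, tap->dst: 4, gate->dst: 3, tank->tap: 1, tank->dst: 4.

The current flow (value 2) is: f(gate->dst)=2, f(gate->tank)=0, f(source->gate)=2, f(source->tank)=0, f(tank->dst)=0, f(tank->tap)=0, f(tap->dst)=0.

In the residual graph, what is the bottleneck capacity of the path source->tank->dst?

Residual capacities along the path: source->tank: 2, tank->dst: 4.
Minimum is 2.

2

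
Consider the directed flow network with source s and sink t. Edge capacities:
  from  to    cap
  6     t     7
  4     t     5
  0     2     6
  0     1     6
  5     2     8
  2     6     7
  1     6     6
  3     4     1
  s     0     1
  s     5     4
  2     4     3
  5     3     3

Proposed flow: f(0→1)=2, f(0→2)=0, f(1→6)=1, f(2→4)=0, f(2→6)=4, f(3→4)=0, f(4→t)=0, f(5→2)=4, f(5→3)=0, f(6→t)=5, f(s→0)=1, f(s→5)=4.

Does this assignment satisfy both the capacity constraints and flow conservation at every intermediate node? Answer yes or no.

Conservation fails at 0: inflow 1 ≠ outflow 2.

No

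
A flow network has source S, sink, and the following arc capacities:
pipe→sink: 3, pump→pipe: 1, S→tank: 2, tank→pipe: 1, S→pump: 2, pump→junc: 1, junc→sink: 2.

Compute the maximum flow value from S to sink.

3

Augment S→pump→pipe→sink: bottleneck 1. Total 1.
Augment S→pump→junc→sink: bottleneck 1. Total 2.
Augment S→tank→pipe→sink: bottleneck 1. Total 3.
No augmenting path remains in the residual graph.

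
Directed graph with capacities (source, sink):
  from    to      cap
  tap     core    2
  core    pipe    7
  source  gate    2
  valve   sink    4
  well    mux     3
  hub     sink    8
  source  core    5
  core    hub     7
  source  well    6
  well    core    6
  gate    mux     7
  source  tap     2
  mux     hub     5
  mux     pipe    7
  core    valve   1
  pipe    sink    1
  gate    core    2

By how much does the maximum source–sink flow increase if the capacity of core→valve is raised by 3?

3

Original max flow = 10.
After raising cap(core→valve), augmenting paths through that edge carry 3 more units.
New max flow = 13. Increase = 3.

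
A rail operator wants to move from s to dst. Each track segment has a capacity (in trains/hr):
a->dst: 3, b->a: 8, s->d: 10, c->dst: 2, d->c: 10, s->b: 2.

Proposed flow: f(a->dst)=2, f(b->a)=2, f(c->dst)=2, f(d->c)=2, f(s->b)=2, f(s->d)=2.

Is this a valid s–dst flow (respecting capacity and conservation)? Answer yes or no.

Every edge has 0 ≤ f(e) ≤ cap(e).
At each intermediate node, inflow equals outflow.

Yes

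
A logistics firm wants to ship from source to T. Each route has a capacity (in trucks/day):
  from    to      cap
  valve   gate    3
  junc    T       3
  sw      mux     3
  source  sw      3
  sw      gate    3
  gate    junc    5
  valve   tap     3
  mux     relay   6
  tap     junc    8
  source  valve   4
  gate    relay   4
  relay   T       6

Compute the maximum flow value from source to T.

7

Augment source->valve->tap->junc->T: bottleneck 3. Total 3.
Augment source->valve->gate->relay->T: bottleneck 1. Total 4.
Augment source->sw->gate->relay->T: bottleneck 3. Total 7.
No augmenting path remains in the residual graph.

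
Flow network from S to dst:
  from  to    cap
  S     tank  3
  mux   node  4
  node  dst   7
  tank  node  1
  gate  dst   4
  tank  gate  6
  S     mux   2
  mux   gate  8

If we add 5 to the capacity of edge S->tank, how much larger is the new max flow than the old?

2

Original max flow = 5.
After raising cap(S->tank), augmenting paths through that edge carry 2 more units.
New max flow = 7. Increase = 2.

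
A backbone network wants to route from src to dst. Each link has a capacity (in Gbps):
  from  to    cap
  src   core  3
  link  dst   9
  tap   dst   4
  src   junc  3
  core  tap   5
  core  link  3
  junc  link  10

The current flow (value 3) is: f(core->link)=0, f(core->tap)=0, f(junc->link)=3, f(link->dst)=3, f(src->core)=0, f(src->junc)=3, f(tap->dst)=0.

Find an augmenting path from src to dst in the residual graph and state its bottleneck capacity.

Residual along src->core->link->dst: src->core: 3, core->link: 3, link->dst: 6.
Bottleneck = min = 3.

src->core->link->dst, bottleneck 3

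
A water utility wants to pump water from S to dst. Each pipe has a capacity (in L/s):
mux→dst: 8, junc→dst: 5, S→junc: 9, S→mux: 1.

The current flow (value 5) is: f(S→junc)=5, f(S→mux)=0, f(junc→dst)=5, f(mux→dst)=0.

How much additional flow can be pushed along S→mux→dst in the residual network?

1

Residual capacities along the path: S→mux: 1, mux→dst: 8.
Minimum is 1.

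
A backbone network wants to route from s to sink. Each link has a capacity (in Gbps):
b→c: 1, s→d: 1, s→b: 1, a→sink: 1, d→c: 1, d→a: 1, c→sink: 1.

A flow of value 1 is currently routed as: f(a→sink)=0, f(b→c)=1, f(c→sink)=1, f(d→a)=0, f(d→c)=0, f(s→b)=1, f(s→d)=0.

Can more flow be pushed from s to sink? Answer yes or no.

Yes

Residual path s→d→a→sink has bottleneck 1 > 0.
Pushing 1 along it raises the flow to 2, so the given flow is not maximum.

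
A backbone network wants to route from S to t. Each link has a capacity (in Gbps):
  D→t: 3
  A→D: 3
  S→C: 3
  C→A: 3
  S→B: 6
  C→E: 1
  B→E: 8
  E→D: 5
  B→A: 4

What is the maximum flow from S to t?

3

Augment S→B→E→D→t: bottleneck 3. Total 3.
No augmenting path remains in the residual graph.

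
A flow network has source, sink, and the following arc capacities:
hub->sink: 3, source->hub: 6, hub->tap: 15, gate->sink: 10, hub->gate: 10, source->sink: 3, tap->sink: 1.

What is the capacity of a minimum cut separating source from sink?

Max flow = 9 (via 4 augmenting paths).
In the residual at optimum, the set reachable from source is {source}.
Cut edges: source->hub (cap 6), source->sink (cap 3). Sum = 9.

9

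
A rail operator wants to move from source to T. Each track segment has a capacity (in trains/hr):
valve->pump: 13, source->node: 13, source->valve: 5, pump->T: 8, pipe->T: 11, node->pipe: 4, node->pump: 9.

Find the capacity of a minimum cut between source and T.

12

Max flow = 12 (via 2 augmenting paths).
In the residual at optimum, the set reachable from source is {node, pump, source, valve}.
Cut edges: node->pipe (cap 4), pump->T (cap 8). Sum = 12.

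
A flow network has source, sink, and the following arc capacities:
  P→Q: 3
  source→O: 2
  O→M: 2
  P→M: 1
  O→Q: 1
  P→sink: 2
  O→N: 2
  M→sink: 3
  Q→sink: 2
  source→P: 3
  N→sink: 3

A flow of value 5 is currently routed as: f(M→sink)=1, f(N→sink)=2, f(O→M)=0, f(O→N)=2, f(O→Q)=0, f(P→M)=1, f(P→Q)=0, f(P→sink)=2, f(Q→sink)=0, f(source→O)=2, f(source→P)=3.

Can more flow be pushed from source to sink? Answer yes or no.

No

Residual reachable from source: {source}; sink is not reachable.
Saturated cut: source→P, source→O with total capacity 5 = current flow value. Flow is maximum.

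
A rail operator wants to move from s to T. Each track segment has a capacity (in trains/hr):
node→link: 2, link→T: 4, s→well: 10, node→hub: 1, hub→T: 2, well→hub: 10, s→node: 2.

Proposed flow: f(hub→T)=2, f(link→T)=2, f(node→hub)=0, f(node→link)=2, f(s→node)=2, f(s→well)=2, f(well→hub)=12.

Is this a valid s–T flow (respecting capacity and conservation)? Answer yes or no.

No

Capacity violated on well→hub: flow 12 > capacity 10.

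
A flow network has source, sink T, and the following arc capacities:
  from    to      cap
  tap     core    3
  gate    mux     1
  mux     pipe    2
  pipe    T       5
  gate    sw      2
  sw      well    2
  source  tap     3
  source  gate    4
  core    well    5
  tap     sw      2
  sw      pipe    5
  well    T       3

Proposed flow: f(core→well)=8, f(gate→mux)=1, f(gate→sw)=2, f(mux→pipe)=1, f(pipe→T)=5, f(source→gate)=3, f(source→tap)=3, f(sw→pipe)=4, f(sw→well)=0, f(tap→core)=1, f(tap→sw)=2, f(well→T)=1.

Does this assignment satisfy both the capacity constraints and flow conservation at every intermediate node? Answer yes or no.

Capacity violated on core→well: flow 8 > capacity 5.

No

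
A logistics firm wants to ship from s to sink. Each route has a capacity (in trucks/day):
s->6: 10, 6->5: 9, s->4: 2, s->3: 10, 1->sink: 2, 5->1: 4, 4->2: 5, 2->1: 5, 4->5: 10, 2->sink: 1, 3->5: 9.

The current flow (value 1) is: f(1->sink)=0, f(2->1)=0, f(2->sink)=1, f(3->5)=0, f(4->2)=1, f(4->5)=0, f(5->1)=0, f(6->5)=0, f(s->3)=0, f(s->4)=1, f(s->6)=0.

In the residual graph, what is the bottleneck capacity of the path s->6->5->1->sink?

2

Residual capacities along the path: s->6: 10, 6->5: 9, 5->1: 4, 1->sink: 2.
Minimum is 2.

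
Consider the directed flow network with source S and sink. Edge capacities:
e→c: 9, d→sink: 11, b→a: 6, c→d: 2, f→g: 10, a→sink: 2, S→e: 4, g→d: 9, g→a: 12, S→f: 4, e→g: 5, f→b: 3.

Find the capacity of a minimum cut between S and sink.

8

Max flow = 8 (via 3 augmenting paths).
In the residual at optimum, the set reachable from S is {S}.
Cut edges: S→e (cap 4), S→f (cap 4). Sum = 8.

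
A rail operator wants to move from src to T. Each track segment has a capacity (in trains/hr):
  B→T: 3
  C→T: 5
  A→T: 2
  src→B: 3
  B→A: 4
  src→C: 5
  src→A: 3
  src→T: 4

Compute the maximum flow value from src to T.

Augment src→T: bottleneck 4. Total 4.
Augment src→B→T: bottleneck 3. Total 7.
Augment src→C→T: bottleneck 5. Total 12.
Augment src→A→T: bottleneck 2. Total 14.
No augmenting path remains in the residual graph.

14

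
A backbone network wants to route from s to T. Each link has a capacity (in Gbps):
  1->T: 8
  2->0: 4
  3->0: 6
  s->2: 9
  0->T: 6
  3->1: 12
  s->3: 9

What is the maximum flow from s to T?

Augment s->3->1->T: bottleneck 8. Total 8.
Augment s->3->0->T: bottleneck 1. Total 9.
Augment s->2->0->T: bottleneck 4. Total 13.
No augmenting path remains in the residual graph.

13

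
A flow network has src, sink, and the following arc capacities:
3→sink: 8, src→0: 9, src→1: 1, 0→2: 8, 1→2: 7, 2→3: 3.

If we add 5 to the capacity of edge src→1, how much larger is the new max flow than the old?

Original max flow = 3.
Edge src→1 does not cross the min cut (source side {0, 1, 2, src}), so extra capacity there cannot help.
New max flow = 3. Increase = 0.

0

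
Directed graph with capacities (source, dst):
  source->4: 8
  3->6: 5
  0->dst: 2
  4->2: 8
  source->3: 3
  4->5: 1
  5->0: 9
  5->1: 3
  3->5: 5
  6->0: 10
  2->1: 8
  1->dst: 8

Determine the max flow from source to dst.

10

Augment source->3->6->0->dst: bottleneck 2. Total 2.
Augment source->3->5->1->dst: bottleneck 1. Total 3.
Augment source->4->5->1->dst: bottleneck 1. Total 4.
Augment source->4->2->1->dst: bottleneck 6. Total 10.
No augmenting path remains in the residual graph.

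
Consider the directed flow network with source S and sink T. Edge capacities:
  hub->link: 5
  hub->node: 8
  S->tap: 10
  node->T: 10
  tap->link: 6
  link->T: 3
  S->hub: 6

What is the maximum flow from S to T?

Augment S->tap->link->T: bottleneck 3. Total 3.
Augment S->hub->node->T: bottleneck 6. Total 9.
No augmenting path remains in the residual graph.

9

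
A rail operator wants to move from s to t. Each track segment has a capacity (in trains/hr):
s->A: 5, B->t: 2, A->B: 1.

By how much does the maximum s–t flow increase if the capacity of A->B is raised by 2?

Original max flow = 1.
After raising cap(A->B), augmenting paths through that edge carry 1 more unit.
New max flow = 2. Increase = 1.

1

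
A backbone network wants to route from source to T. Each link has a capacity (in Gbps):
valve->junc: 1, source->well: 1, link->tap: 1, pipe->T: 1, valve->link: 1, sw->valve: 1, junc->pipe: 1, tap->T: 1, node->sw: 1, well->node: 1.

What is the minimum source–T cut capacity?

Max flow = 1 (via 1 augmenting path).
In the residual at optimum, the set reachable from source is {source}.
Cut edges: source->well (cap 1). Sum = 1.

1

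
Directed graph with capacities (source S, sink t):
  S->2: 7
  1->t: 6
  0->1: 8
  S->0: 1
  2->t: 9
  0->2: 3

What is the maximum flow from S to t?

8

Augment S->2->t: bottleneck 7. Total 7.
Augment S->0->2->t: bottleneck 1. Total 8.
No augmenting path remains in the residual graph.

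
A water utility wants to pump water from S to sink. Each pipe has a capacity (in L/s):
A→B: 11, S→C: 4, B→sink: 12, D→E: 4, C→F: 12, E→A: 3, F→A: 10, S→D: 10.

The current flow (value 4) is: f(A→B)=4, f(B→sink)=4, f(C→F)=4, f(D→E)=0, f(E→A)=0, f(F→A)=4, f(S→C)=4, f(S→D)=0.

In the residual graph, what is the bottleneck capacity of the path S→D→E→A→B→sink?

3

Residual capacities along the path: S→D: 10, D→E: 4, E→A: 3, A→B: 7, B→sink: 8.
Minimum is 3.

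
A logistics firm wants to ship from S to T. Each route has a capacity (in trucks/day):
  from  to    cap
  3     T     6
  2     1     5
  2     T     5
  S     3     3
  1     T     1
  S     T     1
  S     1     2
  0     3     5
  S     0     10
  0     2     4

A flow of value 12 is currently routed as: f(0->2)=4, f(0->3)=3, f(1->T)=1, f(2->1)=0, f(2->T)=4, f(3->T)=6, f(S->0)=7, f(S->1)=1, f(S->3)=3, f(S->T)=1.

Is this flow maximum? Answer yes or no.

Residual reachable from S: {0, 1, 3, S}; T is not reachable.
Saturated cut: S->T, 0->2, 3->T, 1->T with total capacity 12 = current flow value. Flow is maximum.

Yes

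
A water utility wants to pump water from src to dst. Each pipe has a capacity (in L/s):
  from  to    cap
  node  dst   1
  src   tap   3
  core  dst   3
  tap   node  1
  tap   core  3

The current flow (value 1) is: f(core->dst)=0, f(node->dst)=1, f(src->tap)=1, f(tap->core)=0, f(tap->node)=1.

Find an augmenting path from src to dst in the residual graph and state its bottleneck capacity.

src->tap->core->dst, bottleneck 2

Residual along src->tap->core->dst: src->tap: 2, tap->core: 3, core->dst: 3.
Bottleneck = min = 2.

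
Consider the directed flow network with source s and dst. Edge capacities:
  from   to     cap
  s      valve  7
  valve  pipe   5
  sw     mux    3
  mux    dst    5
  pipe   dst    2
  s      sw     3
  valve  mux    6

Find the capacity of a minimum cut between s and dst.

Max flow = 7 (via 2 augmenting paths).
In the residual at optimum, the set reachable from s is {mux, pipe, s, sw, valve}.
Cut edges: pipe->dst (cap 2), mux->dst (cap 5). Sum = 7.

7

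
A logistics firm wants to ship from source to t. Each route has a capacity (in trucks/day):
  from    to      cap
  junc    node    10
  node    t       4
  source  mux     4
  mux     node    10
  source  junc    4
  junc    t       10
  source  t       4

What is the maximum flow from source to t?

12

Augment source→t: bottleneck 4. Total 4.
Augment source→junc→t: bottleneck 4. Total 8.
Augment source→mux→node→t: bottleneck 4. Total 12.
No augmenting path remains in the residual graph.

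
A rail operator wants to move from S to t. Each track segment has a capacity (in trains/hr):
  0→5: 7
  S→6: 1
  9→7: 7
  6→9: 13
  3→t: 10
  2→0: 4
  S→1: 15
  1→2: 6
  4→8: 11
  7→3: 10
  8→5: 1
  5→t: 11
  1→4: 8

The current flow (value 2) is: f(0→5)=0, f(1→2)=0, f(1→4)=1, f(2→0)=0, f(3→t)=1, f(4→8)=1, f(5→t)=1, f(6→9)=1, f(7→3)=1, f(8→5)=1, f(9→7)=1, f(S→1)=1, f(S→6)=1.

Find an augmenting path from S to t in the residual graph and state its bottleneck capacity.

S→1→2→0→5→t, bottleneck 4

Residual along S→1→2→0→5→t: S→1: 14, 1→2: 6, 2→0: 4, 0→5: 7, 5→t: 10.
Bottleneck = min = 4.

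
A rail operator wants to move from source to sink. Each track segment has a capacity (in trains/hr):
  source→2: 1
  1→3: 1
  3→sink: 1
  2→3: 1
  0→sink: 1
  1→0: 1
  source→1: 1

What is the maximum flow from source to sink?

2

Augment source→1→0→sink: bottleneck 1. Total 1.
Augment source→2→3→sink: bottleneck 1. Total 2.
No augmenting path remains in the residual graph.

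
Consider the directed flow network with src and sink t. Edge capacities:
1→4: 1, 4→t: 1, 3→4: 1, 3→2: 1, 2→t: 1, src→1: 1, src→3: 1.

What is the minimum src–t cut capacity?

2

Max flow = 2 (via 2 augmenting paths).
In the residual at optimum, the set reachable from src is {src}.
Cut edges: src→1 (cap 1), src→3 (cap 1). Sum = 2.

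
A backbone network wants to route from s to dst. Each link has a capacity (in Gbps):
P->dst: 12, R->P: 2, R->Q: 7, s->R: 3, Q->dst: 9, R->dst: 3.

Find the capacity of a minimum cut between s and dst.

Max flow = 3 (via 1 augmenting path).
In the residual at optimum, the set reachable from s is {s}.
Cut edges: s->R (cap 3). Sum = 3.

3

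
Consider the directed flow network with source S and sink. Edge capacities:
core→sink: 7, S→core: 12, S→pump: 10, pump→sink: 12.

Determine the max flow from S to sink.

Augment S→pump→sink: bottleneck 10. Total 10.
Augment S→core→sink: bottleneck 7. Total 17.
No augmenting path remains in the residual graph.

17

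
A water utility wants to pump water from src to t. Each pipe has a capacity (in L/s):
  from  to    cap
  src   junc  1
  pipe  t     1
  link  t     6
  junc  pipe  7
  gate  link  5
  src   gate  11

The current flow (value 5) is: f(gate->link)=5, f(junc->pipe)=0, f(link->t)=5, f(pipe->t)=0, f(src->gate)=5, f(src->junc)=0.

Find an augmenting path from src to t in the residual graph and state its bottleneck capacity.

Residual along src->junc->pipe->t: src->junc: 1, junc->pipe: 7, pipe->t: 1.
Bottleneck = min = 1.

src->junc->pipe->t, bottleneck 1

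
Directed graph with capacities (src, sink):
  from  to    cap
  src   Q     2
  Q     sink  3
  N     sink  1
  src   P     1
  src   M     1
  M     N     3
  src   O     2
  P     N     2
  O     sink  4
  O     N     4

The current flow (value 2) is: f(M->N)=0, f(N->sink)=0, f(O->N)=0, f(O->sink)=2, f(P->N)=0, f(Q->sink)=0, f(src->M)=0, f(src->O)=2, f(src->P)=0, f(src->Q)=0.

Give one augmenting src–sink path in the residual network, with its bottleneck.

src->Q->sink, bottleneck 2

Residual along src->Q->sink: src->Q: 2, Q->sink: 3.
Bottleneck = min = 2.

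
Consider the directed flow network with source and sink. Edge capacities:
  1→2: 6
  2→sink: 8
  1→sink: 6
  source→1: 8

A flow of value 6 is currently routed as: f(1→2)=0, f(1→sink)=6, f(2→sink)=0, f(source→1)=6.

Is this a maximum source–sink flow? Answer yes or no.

No

Residual path source→1→2→sink has bottleneck 2 > 0.
Pushing 2 along it raises the flow to 8, so the given flow is not maximum.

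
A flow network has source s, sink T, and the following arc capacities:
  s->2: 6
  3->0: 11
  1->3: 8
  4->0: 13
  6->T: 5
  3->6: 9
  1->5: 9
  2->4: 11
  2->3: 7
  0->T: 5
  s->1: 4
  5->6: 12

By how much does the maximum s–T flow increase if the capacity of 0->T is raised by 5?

Original max flow = 10.
Edge 0->T does not cross the min cut (source side {s}), so extra capacity there cannot help.
New max flow = 10. Increase = 0.

0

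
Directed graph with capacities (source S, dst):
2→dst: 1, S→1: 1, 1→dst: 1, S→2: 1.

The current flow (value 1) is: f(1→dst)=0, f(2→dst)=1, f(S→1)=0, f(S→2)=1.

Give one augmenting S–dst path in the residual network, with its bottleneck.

S→1→dst, bottleneck 1

Residual along S→1→dst: S→1: 1, 1→dst: 1.
Bottleneck = min = 1.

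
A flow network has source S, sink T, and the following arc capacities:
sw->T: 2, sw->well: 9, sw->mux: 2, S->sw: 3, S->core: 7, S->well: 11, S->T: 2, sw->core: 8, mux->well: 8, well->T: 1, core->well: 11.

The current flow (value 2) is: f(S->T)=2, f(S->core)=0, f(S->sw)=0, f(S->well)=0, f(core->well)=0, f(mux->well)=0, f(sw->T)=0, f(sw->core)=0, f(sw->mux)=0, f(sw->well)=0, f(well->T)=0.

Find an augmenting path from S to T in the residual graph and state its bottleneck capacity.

S->sw->T, bottleneck 2

Residual along S->sw->T: S->sw: 3, sw->T: 2.
Bottleneck = min = 2.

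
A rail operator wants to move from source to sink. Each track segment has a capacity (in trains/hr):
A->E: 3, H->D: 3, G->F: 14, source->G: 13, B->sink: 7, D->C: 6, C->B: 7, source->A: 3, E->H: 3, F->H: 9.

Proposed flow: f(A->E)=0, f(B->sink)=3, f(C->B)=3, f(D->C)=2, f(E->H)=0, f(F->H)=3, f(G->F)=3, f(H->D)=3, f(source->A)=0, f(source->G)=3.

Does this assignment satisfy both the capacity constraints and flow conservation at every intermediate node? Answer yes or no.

Conservation fails at D: inflow 3 ≠ outflow 2.

No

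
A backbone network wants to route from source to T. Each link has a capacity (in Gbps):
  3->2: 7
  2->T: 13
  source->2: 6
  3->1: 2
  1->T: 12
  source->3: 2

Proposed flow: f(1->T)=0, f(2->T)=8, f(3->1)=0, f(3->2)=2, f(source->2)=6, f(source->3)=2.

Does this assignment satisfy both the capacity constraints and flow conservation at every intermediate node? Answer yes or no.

Every edge has 0 ≤ f(e) ≤ cap(e).
At each intermediate node, inflow equals outflow.

Yes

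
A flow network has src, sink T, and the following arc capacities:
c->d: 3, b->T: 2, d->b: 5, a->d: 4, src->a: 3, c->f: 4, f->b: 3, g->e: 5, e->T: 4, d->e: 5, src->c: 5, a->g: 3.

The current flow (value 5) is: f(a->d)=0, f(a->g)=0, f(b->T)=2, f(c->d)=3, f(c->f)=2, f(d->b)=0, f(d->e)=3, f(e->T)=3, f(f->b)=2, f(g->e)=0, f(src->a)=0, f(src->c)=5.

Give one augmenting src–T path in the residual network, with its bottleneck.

Residual along src->a->d->e->T: src->a: 3, a->d: 4, d->e: 2, e->T: 1.
Bottleneck = min = 1.

src->a->d->e->T, bottleneck 1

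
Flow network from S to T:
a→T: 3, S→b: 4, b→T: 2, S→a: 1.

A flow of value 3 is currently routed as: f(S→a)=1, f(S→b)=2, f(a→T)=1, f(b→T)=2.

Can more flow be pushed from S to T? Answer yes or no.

Residual reachable from S: {S, b}; T is not reachable.
Saturated cut: S→a, b→T with total capacity 3 = current flow value. Flow is maximum.

No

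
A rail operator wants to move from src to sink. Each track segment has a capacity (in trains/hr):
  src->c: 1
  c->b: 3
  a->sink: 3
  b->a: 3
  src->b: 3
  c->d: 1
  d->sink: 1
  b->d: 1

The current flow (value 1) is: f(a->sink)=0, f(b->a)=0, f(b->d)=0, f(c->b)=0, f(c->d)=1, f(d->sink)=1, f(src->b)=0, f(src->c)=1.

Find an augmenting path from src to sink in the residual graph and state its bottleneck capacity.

src->b->a->sink, bottleneck 3

Residual along src->b->a->sink: src->b: 3, b->a: 3, a->sink: 3.
Bottleneck = min = 3.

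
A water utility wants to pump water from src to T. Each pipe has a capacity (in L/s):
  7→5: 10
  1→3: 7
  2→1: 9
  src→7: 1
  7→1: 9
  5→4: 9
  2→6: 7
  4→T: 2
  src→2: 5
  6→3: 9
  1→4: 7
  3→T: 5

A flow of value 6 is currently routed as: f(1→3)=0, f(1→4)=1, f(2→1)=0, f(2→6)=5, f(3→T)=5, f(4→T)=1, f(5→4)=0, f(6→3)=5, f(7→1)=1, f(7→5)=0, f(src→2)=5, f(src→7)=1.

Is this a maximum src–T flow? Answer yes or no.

Residual reachable from src: {src}; T is not reachable.
Saturated cut: src→2, src→7 with total capacity 6 = current flow value. Flow is maximum.

Yes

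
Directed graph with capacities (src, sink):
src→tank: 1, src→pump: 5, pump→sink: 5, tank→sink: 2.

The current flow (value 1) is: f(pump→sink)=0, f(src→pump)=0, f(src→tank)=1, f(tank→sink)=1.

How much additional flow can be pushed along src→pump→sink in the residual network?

Residual capacities along the path: src→pump: 5, pump→sink: 5.
Minimum is 5.

5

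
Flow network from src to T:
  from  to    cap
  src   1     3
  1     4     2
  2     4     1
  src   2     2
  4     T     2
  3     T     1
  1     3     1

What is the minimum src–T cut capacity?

3

Max flow = 3 (via 2 augmenting paths).
In the residual at optimum, the set reachable from src is {1, 2, 4, src}.
Cut edges: 1->3 (cap 1), 4->T (cap 2). Sum = 3.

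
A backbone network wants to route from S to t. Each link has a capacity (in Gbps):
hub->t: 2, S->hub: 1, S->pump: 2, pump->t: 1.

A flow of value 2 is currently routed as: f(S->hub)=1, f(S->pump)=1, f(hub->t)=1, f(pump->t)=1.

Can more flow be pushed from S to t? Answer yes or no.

No

Residual reachable from S: {S, pump}; t is not reachable.
Saturated cut: S->hub, pump->t with total capacity 2 = current flow value. Flow is maximum.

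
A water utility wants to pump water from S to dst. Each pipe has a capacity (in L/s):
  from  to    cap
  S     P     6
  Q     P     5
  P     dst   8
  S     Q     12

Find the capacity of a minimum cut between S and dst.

Max flow = 8 (via 2 augmenting paths).
In the residual at optimum, the set reachable from S is {P, Q, S}.
Cut edges: P->dst (cap 8). Sum = 8.

8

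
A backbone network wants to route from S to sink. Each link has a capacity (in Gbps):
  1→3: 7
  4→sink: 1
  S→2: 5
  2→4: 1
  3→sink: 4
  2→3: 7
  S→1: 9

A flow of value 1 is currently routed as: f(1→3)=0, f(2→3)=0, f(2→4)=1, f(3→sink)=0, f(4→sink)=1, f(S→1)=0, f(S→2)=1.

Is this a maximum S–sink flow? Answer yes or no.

Residual path S→2→3→sink has bottleneck 4 > 0.
Pushing 4 along it raises the flow to 5, so the given flow is not maximum.

No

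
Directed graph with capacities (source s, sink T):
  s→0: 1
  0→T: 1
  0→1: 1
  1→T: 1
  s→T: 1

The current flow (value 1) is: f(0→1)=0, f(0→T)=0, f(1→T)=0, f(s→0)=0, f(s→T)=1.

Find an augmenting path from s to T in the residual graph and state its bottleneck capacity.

Residual along s→0→T: s→0: 1, 0→T: 1.
Bottleneck = min = 1.

s→0→T, bottleneck 1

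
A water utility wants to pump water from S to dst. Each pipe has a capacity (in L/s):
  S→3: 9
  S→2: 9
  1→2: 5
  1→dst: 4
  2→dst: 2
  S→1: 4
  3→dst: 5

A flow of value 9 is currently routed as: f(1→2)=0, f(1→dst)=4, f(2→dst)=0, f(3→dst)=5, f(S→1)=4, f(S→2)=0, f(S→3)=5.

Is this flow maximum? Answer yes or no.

No

Residual path S→2→dst has bottleneck 2 > 0.
Pushing 2 along it raises the flow to 11, so the given flow is not maximum.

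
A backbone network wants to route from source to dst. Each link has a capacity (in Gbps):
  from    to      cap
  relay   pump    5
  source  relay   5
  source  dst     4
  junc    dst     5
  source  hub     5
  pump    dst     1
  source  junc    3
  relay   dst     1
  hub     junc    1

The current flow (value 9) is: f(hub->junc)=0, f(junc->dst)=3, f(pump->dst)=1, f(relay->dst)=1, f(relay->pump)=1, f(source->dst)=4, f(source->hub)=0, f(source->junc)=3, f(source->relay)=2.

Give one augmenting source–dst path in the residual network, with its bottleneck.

source->hub->junc->dst, bottleneck 1

Residual along source->hub->junc->dst: source->hub: 5, hub->junc: 1, junc->dst: 2.
Bottleneck = min = 1.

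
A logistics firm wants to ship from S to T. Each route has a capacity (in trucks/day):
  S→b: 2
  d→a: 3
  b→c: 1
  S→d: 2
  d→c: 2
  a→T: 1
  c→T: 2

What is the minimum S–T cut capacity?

Max flow = 3 (via 3 augmenting paths).
In the residual at optimum, the set reachable from S is {S, b}.
Cut edges: S→d (cap 2), b→c (cap 1). Sum = 3.

3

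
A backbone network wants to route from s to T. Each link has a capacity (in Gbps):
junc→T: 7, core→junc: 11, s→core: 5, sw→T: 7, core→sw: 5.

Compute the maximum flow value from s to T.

5

Augment s→core→junc→T: bottleneck 5. Total 5.
No augmenting path remains in the residual graph.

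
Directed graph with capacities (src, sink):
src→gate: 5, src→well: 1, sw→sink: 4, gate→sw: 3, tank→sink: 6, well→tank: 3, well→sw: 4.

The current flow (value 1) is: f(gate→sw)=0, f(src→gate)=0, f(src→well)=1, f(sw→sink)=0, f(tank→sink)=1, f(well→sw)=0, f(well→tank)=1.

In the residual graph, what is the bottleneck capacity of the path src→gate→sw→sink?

Residual capacities along the path: src→gate: 5, gate→sw: 3, sw→sink: 4.
Minimum is 3.

3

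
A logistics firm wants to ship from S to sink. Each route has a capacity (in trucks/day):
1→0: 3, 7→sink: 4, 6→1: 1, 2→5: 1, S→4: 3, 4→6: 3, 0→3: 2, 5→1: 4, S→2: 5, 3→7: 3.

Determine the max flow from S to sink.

Augment S→4→6→1→0→3→7→sink: bottleneck 1. Total 1.
Augment S→2→5→1→0→3→7→sink: bottleneck 1. Total 2.
No augmenting path remains in the residual graph.

2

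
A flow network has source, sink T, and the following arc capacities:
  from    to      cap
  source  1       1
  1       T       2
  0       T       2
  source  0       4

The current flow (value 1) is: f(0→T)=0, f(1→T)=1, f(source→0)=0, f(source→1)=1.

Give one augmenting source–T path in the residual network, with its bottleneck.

source→0→T, bottleneck 2

Residual along source→0→T: source→0: 4, 0→T: 2.
Bottleneck = min = 2.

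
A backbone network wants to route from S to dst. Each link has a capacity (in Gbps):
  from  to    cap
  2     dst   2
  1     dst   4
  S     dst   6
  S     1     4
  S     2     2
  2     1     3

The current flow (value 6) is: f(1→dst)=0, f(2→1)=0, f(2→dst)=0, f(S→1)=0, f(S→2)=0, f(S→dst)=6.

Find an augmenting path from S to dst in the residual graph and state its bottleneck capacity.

Residual along S→2→dst: S→2: 2, 2→dst: 2.
Bottleneck = min = 2.

S→2→dst, bottleneck 2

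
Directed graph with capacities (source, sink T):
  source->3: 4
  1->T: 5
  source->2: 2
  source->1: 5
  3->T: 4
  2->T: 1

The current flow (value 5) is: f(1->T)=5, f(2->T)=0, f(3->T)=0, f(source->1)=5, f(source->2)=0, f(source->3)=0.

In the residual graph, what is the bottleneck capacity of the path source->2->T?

1

Residual capacities along the path: source->2: 2, 2->T: 1.
Minimum is 1.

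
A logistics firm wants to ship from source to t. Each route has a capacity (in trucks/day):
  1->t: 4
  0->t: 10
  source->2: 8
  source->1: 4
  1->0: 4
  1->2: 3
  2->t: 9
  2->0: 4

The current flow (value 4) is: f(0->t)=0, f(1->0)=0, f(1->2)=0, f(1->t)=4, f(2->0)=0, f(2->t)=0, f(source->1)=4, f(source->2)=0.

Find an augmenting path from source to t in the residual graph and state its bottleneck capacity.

source->2->t, bottleneck 8

Residual along source->2->t: source->2: 8, 2->t: 9.
Bottleneck = min = 8.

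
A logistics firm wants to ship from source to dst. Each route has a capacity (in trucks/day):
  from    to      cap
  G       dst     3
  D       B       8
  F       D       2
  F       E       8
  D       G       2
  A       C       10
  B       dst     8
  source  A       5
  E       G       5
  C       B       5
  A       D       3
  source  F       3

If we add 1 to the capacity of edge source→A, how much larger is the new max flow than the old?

1

Original max flow = 8.
After raising cap(source→A), augmenting paths through that edge carry 1 more unit.
New max flow = 9. Increase = 1.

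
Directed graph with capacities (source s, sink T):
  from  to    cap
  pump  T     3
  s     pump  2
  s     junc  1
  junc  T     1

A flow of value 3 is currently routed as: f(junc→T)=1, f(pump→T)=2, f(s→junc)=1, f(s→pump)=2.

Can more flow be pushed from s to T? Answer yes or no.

Residual reachable from s: {s}; T is not reachable.
Saturated cut: s→pump, s→junc with total capacity 3 = current flow value. Flow is maximum.

No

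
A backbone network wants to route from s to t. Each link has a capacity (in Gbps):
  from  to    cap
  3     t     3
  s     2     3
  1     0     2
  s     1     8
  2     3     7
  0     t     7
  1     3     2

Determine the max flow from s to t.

5

Augment s→2→3→t: bottleneck 3. Total 3.
Augment s→1→0→t: bottleneck 2. Total 5.
No augmenting path remains in the residual graph.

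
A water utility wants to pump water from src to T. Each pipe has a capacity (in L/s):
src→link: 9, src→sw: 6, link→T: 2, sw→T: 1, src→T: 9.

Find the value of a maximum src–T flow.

12

Augment src→T: bottleneck 9. Total 9.
Augment src→sw→T: bottleneck 1. Total 10.
Augment src→link→T: bottleneck 2. Total 12.
No augmenting path remains in the residual graph.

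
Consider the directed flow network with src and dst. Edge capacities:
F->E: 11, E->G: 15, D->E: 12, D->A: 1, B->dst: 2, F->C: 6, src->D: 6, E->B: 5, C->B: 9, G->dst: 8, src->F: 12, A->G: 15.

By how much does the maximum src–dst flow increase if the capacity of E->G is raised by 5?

Original max flow = 10.
Edge E->G does not cross the min cut (source side {A, B, C, D, E, F, G, src}), so extra capacity there cannot help.
New max flow = 10. Increase = 0.

0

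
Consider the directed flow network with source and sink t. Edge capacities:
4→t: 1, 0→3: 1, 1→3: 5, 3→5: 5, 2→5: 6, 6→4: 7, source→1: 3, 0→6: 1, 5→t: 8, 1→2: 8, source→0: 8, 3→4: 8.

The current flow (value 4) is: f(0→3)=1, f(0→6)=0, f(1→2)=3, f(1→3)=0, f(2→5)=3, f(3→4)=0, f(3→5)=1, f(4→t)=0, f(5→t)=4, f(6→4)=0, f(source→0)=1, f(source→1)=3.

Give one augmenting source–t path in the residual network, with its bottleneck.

Residual along source→0→6→4→t: source→0: 7, 0→6: 1, 6→4: 7, 4→t: 1.
Bottleneck = min = 1.

source→0→6→4→t, bottleneck 1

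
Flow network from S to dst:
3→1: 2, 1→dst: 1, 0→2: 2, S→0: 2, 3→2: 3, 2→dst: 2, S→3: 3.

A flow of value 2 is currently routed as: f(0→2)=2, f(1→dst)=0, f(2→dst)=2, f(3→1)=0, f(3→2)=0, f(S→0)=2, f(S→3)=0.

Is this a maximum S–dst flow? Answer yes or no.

Residual path S→3→1→dst has bottleneck 1 > 0.
Pushing 1 along it raises the flow to 3, so the given flow is not maximum.

No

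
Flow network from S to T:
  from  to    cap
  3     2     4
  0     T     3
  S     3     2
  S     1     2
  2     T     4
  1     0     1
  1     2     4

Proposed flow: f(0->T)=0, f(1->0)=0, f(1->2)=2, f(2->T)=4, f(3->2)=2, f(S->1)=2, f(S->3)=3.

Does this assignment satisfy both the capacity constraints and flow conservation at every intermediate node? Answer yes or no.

No

Capacity violated on S->3: flow 3 > capacity 2.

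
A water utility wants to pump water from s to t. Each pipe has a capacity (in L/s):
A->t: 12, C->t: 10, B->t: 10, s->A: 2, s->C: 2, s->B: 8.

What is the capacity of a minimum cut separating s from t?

Max flow = 12 (via 3 augmenting paths).
In the residual at optimum, the set reachable from s is {s}.
Cut edges: s->C (cap 2), s->A (cap 2), s->B (cap 8). Sum = 12.

12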